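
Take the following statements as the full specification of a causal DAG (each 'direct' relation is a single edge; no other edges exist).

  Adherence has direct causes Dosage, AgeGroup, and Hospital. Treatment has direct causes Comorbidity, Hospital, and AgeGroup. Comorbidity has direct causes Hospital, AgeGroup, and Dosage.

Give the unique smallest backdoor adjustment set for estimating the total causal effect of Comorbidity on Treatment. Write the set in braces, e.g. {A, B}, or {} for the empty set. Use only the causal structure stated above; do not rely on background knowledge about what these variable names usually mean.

{AgeGroup, Hospital}

Variables eligible for adjustment (non-descendants of Comorbidity, excluding Comorbidity and Treatment): {Adherence, AgeGroup, Dosage, Hospital}.
Backdoor paths from Comorbidity to Treatment:
  P1: Comorbidity <- Dosage -> Adherence <- AgeGroup -> Treatment
  P2: Comorbidity <- Dosage -> Adherence <- Hospital -> Treatment
  P3: Comorbidity <- AgeGroup -> Adherence <- Hospital -> Treatment
  P4: Comorbidity <- AgeGroup -> Treatment
  P5: Comorbidity <- Hospital -> Adherence <- AgeGroup -> Treatment
  P6: Comorbidity <- Hospital -> Treatment
The empty set is not sufficient: P4 (Comorbidity <- AgeGroup -> Treatment) has no collider blocking it and no conditioned non-collider, so it is open.
Try {AgeGroup, Hospital}:
  P1: blocked at collider Adherence (neither it nor any descendant is in the conditioning set).
  P2: blocked at collider Adherence (neither it nor any descendant is in the conditioning set).
  P3: blocked at fork node AgeGroup ∈ conditioning set.
  P4: blocked at fork node AgeGroup ∈ conditioning set.
  P5: blocked at fork node Hospital ∈ conditioning set.
  P6: blocked at fork node Hospital ∈ conditioning set.
{AgeGroup, Hospital} contains no descendant of Comorbidity and blocks every backdoor path.
Every element of {AgeGroup, Hospital} is needed (dropping AgeGroup leaves P4 open; dropping Hospital leaves P6 open), so no proper subset is valid.
Among all size-2 subsets of the eligible variables, only {AgeGroup, Hospital} blocks every backdoor path, so it is the unique smallest valid adjustment set.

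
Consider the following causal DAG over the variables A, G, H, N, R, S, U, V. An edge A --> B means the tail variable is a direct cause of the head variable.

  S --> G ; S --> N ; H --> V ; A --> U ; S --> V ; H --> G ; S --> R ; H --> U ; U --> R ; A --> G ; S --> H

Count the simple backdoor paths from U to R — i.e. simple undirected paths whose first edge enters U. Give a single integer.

6

A backdoor path from U to R is any simple undirected path whose first edge points into U (i.e. leaves U via a parent).
Parents of U: {A, H}.
Enumerating:
  P1: U <- A -> G <- S -> R
  P2: U <- A -> G <- H <- S -> R
  P3: U <- A -> G <- H -> V <- S -> R
  P4: U <- H <- S -> R
  P5: U <- H -> G <- S -> R
  P6: U <- H -> V <- S -> R
That exhausts the simple backdoor paths. Count: 6.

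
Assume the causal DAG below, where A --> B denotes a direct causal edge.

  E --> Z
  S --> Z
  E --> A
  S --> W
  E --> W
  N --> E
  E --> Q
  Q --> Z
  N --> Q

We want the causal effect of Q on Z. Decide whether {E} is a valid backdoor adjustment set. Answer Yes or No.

Yes

Backdoor paths from Q to Z (paths whose first edge points into Q):
  P1: Q <- N -> E -> Z
  P2: Q <- N -> E -> W <- S -> Z
  P3: Q <- E -> Z
  P4: Q <- E -> W <- S -> Z
Condition 1 (no descendant of Q in the set): holds — descendants of Q are {Z}; none are in {E}.
Condition 2 (every backdoor path blocked by {E}):
  P1: blocked at chain node E ∈ conditioning set.
  P2: blocked at chain node E ∈ conditioning set.
  P3: blocked at fork node E ∈ conditioning set.
  P4: blocked at fork node E ∈ conditioning set.
{E} satisfies the backdoor criterion.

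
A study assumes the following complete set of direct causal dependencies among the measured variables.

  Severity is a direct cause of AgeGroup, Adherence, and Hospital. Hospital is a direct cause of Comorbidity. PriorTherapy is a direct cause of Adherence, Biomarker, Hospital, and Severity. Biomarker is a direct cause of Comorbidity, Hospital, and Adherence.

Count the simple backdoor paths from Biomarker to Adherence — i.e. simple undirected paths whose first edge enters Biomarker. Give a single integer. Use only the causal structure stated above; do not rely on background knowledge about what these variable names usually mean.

A backdoor path from Biomarker to Adherence is any simple undirected path whose first edge points into Biomarker (i.e. leaves Biomarker via a parent).
Parents of Biomarker: {PriorTherapy}.
Enumerating:
  P1: Biomarker <- PriorTherapy -> Severity -> Adherence
  P2: Biomarker <- PriorTherapy -> Hospital <- Severity -> Adherence
  P3: Biomarker <- PriorTherapy -> Adherence
That exhausts the simple backdoor paths. Count: 3.

3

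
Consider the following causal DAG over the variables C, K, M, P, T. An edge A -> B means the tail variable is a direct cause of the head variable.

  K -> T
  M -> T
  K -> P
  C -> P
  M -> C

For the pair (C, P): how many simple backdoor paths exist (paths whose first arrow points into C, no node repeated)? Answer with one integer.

A backdoor path from C to P is any simple undirected path whose first edge points into C (i.e. leaves C via a parent).
Parents of C: {M}.
Enumerating:
  P1: C <- M -> T <- K -> P
That exhausts the simple backdoor paths. Count: 1.

1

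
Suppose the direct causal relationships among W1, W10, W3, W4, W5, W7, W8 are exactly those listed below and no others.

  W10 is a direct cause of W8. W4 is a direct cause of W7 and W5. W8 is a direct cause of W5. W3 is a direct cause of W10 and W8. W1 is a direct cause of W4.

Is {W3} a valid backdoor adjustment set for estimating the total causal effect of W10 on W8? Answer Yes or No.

Backdoor paths from W10 to W8 (paths whose first edge points into W10):
  P1: W10 <- W3 -> W8
Condition 1 (no descendant of W10 in the set): holds — descendants of W10 are {W5, W8}; none are in {W3}.
Condition 2 (every backdoor path blocked by {W3}):
  P1: blocked at fork node W3 ∈ conditioning set.
{W3} satisfies the backdoor criterion.

Yes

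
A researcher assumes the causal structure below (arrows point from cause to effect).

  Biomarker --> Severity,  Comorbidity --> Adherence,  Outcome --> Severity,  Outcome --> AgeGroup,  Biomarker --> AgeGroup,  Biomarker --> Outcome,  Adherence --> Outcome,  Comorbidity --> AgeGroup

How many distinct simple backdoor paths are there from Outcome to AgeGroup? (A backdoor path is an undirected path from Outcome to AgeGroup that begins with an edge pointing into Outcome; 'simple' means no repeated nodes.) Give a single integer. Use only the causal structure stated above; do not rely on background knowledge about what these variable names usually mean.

2

A backdoor path from Outcome to AgeGroup is any simple undirected path whose first edge points into Outcome (i.e. leaves Outcome via a parent).
Parents of Outcome: {Adherence, Biomarker}.
Enumerating:
  P1: Outcome <- Biomarker -> AgeGroup
  P2: Outcome <- Adherence <- Comorbidity -> AgeGroup
That exhausts the simple backdoor paths. Count: 2.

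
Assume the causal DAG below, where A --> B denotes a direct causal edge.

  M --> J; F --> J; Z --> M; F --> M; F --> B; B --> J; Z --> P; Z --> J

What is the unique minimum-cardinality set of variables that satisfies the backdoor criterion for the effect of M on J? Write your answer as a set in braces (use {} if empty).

Variables eligible for adjustment (non-descendants of M, excluding M and J): {B, F, P, Z}.
Backdoor paths from M to J:
  P1: M <- F -> B -> J
  P2: M <- F -> J
  P3: M <- Z -> J
The empty set is not sufficient: P1 (M <- F -> B -> J) has no collider blocking it and no conditioned non-collider, so it is open.
Try {F, Z}:
  P1: blocked at fork node F ∈ conditioning set.
  P2: blocked at fork node F ∈ conditioning set.
  P3: blocked at fork node Z ∈ conditioning set.
{F, Z} contains no descendant of M and blocks every backdoor path.
Every element of {F, Z} is needed (dropping F leaves P1 open; dropping Z leaves P3 open), so no proper subset is valid.
Among all size-2 subsets of the eligible variables, only {F, Z} blocks every backdoor path, so it is the unique smallest valid adjustment set.

{F, Z}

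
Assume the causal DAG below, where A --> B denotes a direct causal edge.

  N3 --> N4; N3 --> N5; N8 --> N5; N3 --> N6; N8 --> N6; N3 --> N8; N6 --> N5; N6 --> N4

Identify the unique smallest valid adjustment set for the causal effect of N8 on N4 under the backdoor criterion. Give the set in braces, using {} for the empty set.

{N3}

Variables eligible for adjustment (non-descendants of N8, excluding N8 and N4): {N3}.
Backdoor paths from N8 to N4:
  P1: N8 <- N3 -> N6 -> N4
  P2: N8 <- N3 -> N4
  P3: N8 <- N3 -> N5 <- N6 -> N4
The empty set is not sufficient: P1 (N8 <- N3 -> N6 -> N4) has no collider blocking it and no conditioned non-collider, so it is open.
Try {N3}:
  P1: blocked at fork node N3 ∈ conditioning set.
  P2: blocked at fork node N3 ∈ conditioning set.
  P3: blocked at fork node N3 ∈ conditioning set.
{N3} contains no descendant of N8 and blocks every backdoor path.
{N3} is the unique smallest valid adjustment set.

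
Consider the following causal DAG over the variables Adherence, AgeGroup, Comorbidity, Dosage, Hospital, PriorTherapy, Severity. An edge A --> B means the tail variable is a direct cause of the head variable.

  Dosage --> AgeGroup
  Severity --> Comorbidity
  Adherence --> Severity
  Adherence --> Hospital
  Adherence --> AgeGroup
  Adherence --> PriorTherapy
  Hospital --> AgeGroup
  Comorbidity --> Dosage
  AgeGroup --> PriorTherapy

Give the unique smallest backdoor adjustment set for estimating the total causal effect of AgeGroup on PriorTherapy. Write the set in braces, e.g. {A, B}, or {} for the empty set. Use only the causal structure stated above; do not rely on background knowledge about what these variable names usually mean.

{Adherence}

Variables eligible for adjustment (non-descendants of AgeGroup, excluding AgeGroup and PriorTherapy): {Adherence, Comorbidity, Dosage, Hospital, Severity}.
Backdoor paths from AgeGroup to PriorTherapy:
  P1: AgeGroup <- Adherence -> PriorTherapy
  P2: AgeGroup <- Hospital <- Adherence -> PriorTherapy
  P3: AgeGroup <- Dosage <- Comorbidity <- Severity <- Adherence -> PriorTherapy
The empty set is not sufficient: P1 (AgeGroup <- Adherence -> PriorTherapy) has no collider blocking it and no conditioned non-collider, so it is open.
Try {Adherence}:
  P1: blocked at fork node Adherence ∈ conditioning set.
  P2: blocked at fork node Adherence ∈ conditioning set.
  P3: blocked at fork node Adherence ∈ conditioning set.
{Adherence} contains no descendant of AgeGroup and blocks every backdoor path.
No other singleton works — e.g. {Hospital} leaves P1 open — so {Adherence} is the unique smallest valid adjustment set.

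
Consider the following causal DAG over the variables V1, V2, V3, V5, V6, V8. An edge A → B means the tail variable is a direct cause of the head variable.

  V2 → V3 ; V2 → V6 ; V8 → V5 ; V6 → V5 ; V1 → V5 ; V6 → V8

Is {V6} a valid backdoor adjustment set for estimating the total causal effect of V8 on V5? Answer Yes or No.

Yes

Backdoor paths from V8 to V5 (paths whose first edge points into V8):
  P1: V8 <- V6 -> V5
Condition 1 (no descendant of V8 in the set): holds — descendants of V8 are {V5}; none are in {V6}.
Condition 2 (every backdoor path blocked by {V6}):
  P1: blocked at fork node V6 ∈ conditioning set.
{V6} satisfies the backdoor criterion.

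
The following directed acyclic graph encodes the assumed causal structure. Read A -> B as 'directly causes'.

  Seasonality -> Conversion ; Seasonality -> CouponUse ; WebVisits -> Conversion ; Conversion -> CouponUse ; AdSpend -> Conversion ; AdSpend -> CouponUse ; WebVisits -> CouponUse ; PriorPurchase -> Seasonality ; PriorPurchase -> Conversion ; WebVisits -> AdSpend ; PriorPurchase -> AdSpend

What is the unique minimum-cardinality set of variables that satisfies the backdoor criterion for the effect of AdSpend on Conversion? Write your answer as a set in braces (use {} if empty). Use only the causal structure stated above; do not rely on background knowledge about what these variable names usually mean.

Variables eligible for adjustment (non-descendants of AdSpend, excluding AdSpend and Conversion): {PriorPurchase, Seasonality, WebVisits}.
Backdoor paths from AdSpend to Conversion:
  P1: AdSpend <- WebVisits -> Conversion
  P2: AdSpend <- WebVisits -> CouponUse <- Seasonality <- PriorPurchase -> Conversion
  P3: AdSpend <- WebVisits -> CouponUse <- Seasonality -> Conversion
  P4: AdSpend <- WebVisits -> CouponUse <- Conversion
  P5: AdSpend <- PriorPurchase -> Seasonality -> Conversion
  P6: AdSpend <- PriorPurchase -> Seasonality -> CouponUse <- WebVisits -> Conversion
  P7: AdSpend <- PriorPurchase -> Seasonality -> CouponUse <- Conversion
  P8: AdSpend <- PriorPurchase -> Conversion
The empty set is not sufficient: P1 (AdSpend <- WebVisits -> Conversion) has no collider blocking it and no conditioned non-collider, so it is open.
Try {PriorPurchase, WebVisits}:
  P1: blocked at fork node WebVisits ∈ conditioning set.
  P2: blocked at fork node WebVisits ∈ conditioning set.
  P3: blocked at fork node WebVisits ∈ conditioning set.
  P4: blocked at fork node WebVisits ∈ conditioning set.
  P5: blocked at fork node PriorPurchase ∈ conditioning set.
  P6: blocked at fork node PriorPurchase ∈ conditioning set.
  P7: blocked at fork node PriorPurchase ∈ conditioning set.
  P8: blocked at fork node PriorPurchase ∈ conditioning set.
{PriorPurchase, WebVisits} contains no descendant of AdSpend and blocks every backdoor path.
Every element of {PriorPurchase, WebVisits} is needed (dropping PriorPurchase leaves P5 open; dropping WebVisits leaves P1 open), so no proper subset is valid.
Among all size-2 subsets of the eligible variables, only {PriorPurchase, WebVisits} blocks every backdoor path, so it is the unique smallest valid adjustment set.

{PriorPurchase, WebVisits}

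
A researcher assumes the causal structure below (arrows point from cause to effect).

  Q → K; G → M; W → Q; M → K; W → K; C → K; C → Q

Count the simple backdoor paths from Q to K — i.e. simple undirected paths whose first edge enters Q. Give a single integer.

2

A backdoor path from Q to K is any simple undirected path whose first edge points into Q (i.e. leaves Q via a parent).
Parents of Q: {C, W}.
Enumerating:
  P1: Q <- W -> K
  P2: Q <- C -> K
That exhausts the simple backdoor paths. Count: 2.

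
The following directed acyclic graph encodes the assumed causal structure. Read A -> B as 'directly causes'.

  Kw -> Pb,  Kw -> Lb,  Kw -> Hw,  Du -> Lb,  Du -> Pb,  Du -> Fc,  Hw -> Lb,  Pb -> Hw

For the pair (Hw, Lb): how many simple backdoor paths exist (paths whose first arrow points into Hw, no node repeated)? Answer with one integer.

4

A backdoor path from Hw to Lb is any simple undirected path whose first edge points into Hw (i.e. leaves Hw via a parent).
Parents of Hw: {Kw, Pb}.
Enumerating:
  P1: Hw <- Kw -> Pb <- Du -> Lb
  P2: Hw <- Kw -> Lb
  P3: Hw <- Pb <- Kw -> Lb
  P4: Hw <- Pb <- Du -> Lb
That exhausts the simple backdoor paths. Count: 4.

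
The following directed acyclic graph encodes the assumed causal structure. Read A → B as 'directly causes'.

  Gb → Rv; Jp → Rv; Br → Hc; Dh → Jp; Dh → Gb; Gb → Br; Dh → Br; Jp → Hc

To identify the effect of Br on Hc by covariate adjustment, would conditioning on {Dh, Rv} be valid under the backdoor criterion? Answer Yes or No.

Backdoor paths from Br to Hc (paths whose first edge points into Br):
  P1: Br <- Dh -> Jp -> Hc
  P2: Br <- Dh -> Gb -> Rv <- Jp -> Hc
  P3: Br <- Gb <- Dh -> Jp -> Hc
  P4: Br <- Gb -> Rv <- Jp -> Hc
Condition 1 (no descendant of Br in the set): holds — descendants of Br are {Hc}; none are in {Dh, Rv}.
Condition 2 (every backdoor path blocked by {Dh, Rv}):
  P1: blocked at fork node Dh ∈ conditioning set.
  P2: blocked at fork node Dh ∈ conditioning set.
  P3: blocked at fork node Dh ∈ conditioning set.
  P4: open — collider(s) Rv are conditioned on (or have a conditioned descendant) and no non-collider on the path is in the set.
{Dh, Rv} does not satisfy the backdoor criterion.

No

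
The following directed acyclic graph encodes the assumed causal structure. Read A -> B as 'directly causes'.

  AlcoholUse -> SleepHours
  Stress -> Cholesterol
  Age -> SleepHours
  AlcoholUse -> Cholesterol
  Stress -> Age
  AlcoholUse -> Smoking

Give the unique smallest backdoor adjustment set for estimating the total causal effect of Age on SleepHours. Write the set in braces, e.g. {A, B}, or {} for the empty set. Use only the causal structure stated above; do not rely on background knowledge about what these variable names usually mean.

{}

Variables eligible for adjustment (non-descendants of Age, excluding Age and SleepHours): {AlcoholUse, Cholesterol, Smoking, Stress}.
Backdoor paths from Age to SleepHours:
  P1: Age <- Stress -> Cholesterol <- AlcoholUse -> SleepHours
Each backdoor path contains an unconditioned collider, so every path is already blocked with the empty conditioning set:
  P1: blocked at collider Cholesterol (neither it nor any descendant is in the conditioning set).
The empty set is therefore the unique smallest valid set.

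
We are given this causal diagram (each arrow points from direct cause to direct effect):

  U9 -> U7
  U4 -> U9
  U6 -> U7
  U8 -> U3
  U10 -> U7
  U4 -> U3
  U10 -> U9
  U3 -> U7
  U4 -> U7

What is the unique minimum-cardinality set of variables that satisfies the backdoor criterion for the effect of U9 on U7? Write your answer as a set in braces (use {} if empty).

{U10, U4}

Variables eligible for adjustment (non-descendants of U9, excluding U9 and U7): {U10, U3, U4, U6, U8}.
Backdoor paths from U9 to U7:
  P1: U9 <- U4 -> U3 -> U7
  P2: U9 <- U4 -> U7
  P3: U9 <- U10 -> U7
The empty set is not sufficient: P1 (U9 <- U4 -> U3 -> U7) has no collider blocking it and no conditioned non-collider, so it is open.
Try {U10, U4}:
  P1: blocked at fork node U4 ∈ conditioning set.
  P2: blocked at fork node U4 ∈ conditioning set.
  P3: blocked at fork node U10 ∈ conditioning set.
{U10, U4} contains no descendant of U9 and blocks every backdoor path.
Every element of {U10, U4} is needed (dropping U10 leaves P3 open; dropping U4 leaves P1 open), so no proper subset is valid.
Among all size-2 subsets of the eligible variables, only {U10, U4} blocks every backdoor path, so it is the unique smallest valid adjustment set.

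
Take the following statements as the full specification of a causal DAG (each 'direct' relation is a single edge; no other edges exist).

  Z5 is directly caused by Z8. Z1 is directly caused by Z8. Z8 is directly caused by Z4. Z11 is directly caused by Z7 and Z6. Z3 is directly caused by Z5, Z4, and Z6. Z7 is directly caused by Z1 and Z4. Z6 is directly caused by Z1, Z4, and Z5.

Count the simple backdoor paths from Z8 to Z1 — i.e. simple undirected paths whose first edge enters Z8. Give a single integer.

8

A backdoor path from Z8 to Z1 is any simple undirected path whose first edge points into Z8 (i.e. leaves Z8 via a parent).
Parents of Z8: {Z4}.
Enumerating:
  P1: Z8 <- Z4 -> Z6 <- Z1
  P2: Z8 <- Z4 -> Z6 -> Z11 <- Z7 <- Z1
  P3: Z8 <- Z4 -> Z7 <- Z1
  P4: Z8 <- Z4 -> Z7 -> Z11 <- Z6 <- Z1
  P5: Z8 <- Z4 -> Z3 <- Z5 -> Z6 <- Z1
  P6: Z8 <- Z4 -> Z3 <- Z5 -> Z6 -> Z11 <- Z7 <- Z1
  P7: Z8 <- Z4 -> Z3 <- Z6 <- Z1
  P8: Z8 <- Z4 -> Z3 <- Z6 -> Z11 <- Z7 <- Z1
That exhausts the simple backdoor paths. Count: 8.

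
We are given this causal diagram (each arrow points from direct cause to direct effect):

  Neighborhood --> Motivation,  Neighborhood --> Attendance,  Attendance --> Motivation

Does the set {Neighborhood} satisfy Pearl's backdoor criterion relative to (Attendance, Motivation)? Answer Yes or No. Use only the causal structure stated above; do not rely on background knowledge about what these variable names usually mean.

Yes

Backdoor paths from Attendance to Motivation (paths whose first edge points into Attendance):
  P1: Attendance <- Neighborhood -> Motivation
Condition 1 (no descendant of Attendance in the set): holds — descendants of Attendance are {Motivation}; none are in {Neighborhood}.
Condition 2 (every backdoor path blocked by {Neighborhood}):
  P1: blocked at fork node Neighborhood ∈ conditioning set.
{Neighborhood} satisfies the backdoor criterion.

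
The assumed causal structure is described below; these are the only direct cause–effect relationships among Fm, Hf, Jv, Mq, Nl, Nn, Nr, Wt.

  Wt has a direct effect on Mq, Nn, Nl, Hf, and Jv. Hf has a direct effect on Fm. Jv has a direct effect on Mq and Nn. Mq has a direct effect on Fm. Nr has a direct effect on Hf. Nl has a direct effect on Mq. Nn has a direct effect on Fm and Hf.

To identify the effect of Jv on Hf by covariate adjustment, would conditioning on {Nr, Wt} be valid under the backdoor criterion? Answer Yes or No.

Yes

Backdoor paths from Jv to Hf (paths whose first edge points into Jv):
  P1: Jv <- Wt -> Nl -> Mq -> Fm <- Nn -> Hf
  P2: Jv <- Wt -> Nl -> Mq -> Fm <- Hf
  P3: Jv <- Wt -> Mq -> Fm <- Nn -> Hf
  P4: Jv <- Wt -> Mq -> Fm <- Hf
  P5: Jv <- Wt -> Nn -> Hf
  P6: Jv <- Wt -> Nn -> Fm <- Hf
  P7: Jv <- Wt -> Hf
Condition 1 (no descendant of Jv in the set): holds — descendants of Jv are {Fm, Hf, Mq, Nn}; none are in {Nr, Wt}.
Condition 2 (every backdoor path blocked by {Nr, Wt}):
  P1: blocked at fork node Wt ∈ conditioning set.
  P2: blocked at fork node Wt ∈ conditioning set.
  P3: blocked at fork node Wt ∈ conditioning set.
  P4: blocked at fork node Wt ∈ conditioning set.
  P5: blocked at fork node Wt ∈ conditioning set.
  P6: blocked at fork node Wt ∈ conditioning set.
  P7: blocked at fork node Wt ∈ conditioning set.
{Nr, Wt} satisfies the backdoor criterion.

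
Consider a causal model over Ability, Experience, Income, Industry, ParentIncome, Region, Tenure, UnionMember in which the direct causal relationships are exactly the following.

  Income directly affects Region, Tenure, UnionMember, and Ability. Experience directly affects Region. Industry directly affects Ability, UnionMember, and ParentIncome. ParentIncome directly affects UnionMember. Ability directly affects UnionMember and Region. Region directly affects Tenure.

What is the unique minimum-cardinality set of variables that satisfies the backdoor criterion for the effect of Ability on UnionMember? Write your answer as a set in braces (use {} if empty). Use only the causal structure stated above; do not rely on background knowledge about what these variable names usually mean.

Variables eligible for adjustment (non-descendants of Ability, excluding Ability and UnionMember): {Experience, Income, Industry, ParentIncome}.
Backdoor paths from Ability to UnionMember:
  P1: Ability <- Income -> UnionMember
  P2: Ability <- Industry -> ParentIncome -> UnionMember
  P3: Ability <- Industry -> UnionMember
The empty set is not sufficient: P1 (Ability <- Income -> UnionMember) has no collider blocking it and no conditioned non-collider, so it is open.
Try {Income, Industry}:
  P1: blocked at fork node Income ∈ conditioning set.
  P2: blocked at fork node Industry ∈ conditioning set.
  P3: blocked at fork node Industry ∈ conditioning set.
{Income, Industry} contains no descendant of Ability and blocks every backdoor path.
Every element of {Income, Industry} is needed (dropping Income leaves P1 open; dropping Industry leaves P2 open), so no proper subset is valid.
Among all size-2 subsets of the eligible variables, only {Income, Industry} blocks every backdoor path, so it is the unique smallest valid adjustment set.

{Income, Industry}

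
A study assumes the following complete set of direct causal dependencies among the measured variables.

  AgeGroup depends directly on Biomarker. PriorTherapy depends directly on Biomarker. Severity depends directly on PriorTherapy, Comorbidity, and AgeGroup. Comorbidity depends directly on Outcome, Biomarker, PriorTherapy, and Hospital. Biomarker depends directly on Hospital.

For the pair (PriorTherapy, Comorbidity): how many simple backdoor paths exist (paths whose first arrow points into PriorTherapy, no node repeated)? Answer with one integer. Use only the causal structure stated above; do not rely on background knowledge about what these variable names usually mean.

A backdoor path from PriorTherapy to Comorbidity is any simple undirected path whose first edge points into PriorTherapy (i.e. leaves PriorTherapy via a parent).
Parents of PriorTherapy: {Biomarker}.
Enumerating:
  P1: PriorTherapy <- Biomarker <- Hospital -> Comorbidity
  P2: PriorTherapy <- Biomarker -> AgeGroup -> Severity <- Comorbidity
  P3: PriorTherapy <- Biomarker -> Comorbidity
That exhausts the simple backdoor paths. Count: 3.

3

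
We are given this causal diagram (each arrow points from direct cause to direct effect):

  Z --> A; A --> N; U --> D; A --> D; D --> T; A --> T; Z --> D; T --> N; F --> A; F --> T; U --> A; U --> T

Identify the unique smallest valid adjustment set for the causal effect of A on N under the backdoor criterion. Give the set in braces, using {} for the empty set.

{F, U, Z}

Variables eligible for adjustment (non-descendants of A, excluding A and N): {F, U, Z}.
Backdoor paths from A to N:
  P1: A <- U -> D -> T -> N
  P2: A <- U -> T -> N
  P3: A <- Z -> D <- U -> T -> N
  P4: A <- Z -> D -> T -> N
  P5: A <- F -> T -> N
The empty set is not sufficient: P1 (A <- U -> D -> T -> N) has no collider blocking it and no conditioned non-collider, so it is open.
Try {F, U, Z}:
  P1: blocked at fork node U ∈ conditioning set.
  P2: blocked at fork node U ∈ conditioning set.
  P3: blocked at fork node Z ∈ conditioning set.
  P4: blocked at fork node Z ∈ conditioning set.
  P5: blocked at fork node F ∈ conditioning set.
{F, U, Z} contains no descendant of A and blocks every backdoor path.
Every element of {F, U, Z} is needed (dropping F leaves P5 open; dropping U leaves P1 open; dropping Z leaves P4 open), so no proper subset is valid.
Among all size-3 subsets of the eligible variables, only {F, U, Z} blocks every backdoor path, so it is the unique smallest valid adjustment set.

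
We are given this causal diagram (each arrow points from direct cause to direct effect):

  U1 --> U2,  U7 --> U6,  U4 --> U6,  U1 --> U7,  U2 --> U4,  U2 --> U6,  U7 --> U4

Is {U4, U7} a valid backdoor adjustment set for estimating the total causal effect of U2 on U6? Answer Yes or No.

No

Backdoor paths from U2 to U6 (paths whose first edge points into U2):
  P1: U2 <- U1 -> U7 -> U4 -> U6
  P2: U2 <- U1 -> U7 -> U6
Condition 1 (no descendant of U2 in the set): FAILS — U4 is a descendant of U2.
Condition 2 (every backdoor path blocked by {U4, U7}):
  P1: blocked at chain node U7 ∈ conditioning set.
  P2: blocked at chain node U7 ∈ conditioning set.
{U4, U7} does not satisfy the backdoor criterion.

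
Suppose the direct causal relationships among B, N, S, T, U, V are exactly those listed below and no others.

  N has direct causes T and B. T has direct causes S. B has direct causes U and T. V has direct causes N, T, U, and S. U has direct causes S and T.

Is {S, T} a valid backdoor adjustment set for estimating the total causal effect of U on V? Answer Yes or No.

Yes

Backdoor paths from U to V (paths whose first edge points into U):
  P1: U <- S -> T -> B -> N -> V
  P2: U <- S -> T -> N -> V
  P3: U <- S -> T -> V
  P4: U <- S -> V
  P5: U <- T <- S -> V
  P6: U <- T -> B -> N -> V
  P7: U <- T -> N -> V
  P8: U <- T -> V
Condition 1 (no descendant of U in the set): holds — descendants of U are {B, N, V}; none are in {S, T}.
Condition 2 (every backdoor path blocked by {S, T}):
  P1: blocked at fork node S ∈ conditioning set.
  P2: blocked at fork node S ∈ conditioning set.
  P3: blocked at fork node S ∈ conditioning set.
  P4: blocked at fork node S ∈ conditioning set.
  P5: blocked at chain node T ∈ conditioning set.
  P6: blocked at fork node T ∈ conditioning set.
  P7: blocked at fork node T ∈ conditioning set.
  P8: blocked at fork node T ∈ conditioning set.
{S, T} satisfies the backdoor criterion.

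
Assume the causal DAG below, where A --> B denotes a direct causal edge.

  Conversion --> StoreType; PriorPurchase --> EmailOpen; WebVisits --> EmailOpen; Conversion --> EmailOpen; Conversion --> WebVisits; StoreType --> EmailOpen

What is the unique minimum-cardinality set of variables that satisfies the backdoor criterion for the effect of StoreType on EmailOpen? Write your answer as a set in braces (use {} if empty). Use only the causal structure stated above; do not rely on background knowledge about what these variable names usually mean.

Variables eligible for adjustment (non-descendants of StoreType, excluding StoreType and EmailOpen): {Conversion, PriorPurchase, WebVisits}.
Backdoor paths from StoreType to EmailOpen:
  P1: StoreType <- Conversion -> WebVisits -> EmailOpen
  P2: StoreType <- Conversion -> EmailOpen
The empty set is not sufficient: P1 (StoreType <- Conversion -> WebVisits -> EmailOpen) has no collider blocking it and no conditioned non-collider, so it is open.
Try {Conversion}:
  P1: blocked at fork node Conversion ∈ conditioning set.
  P2: blocked at fork node Conversion ∈ conditioning set.
{Conversion} contains no descendant of StoreType and blocks every backdoor path.
No other singleton works — e.g. {WebVisits} leaves P2 open — so {Conversion} is the unique smallest valid adjustment set.

{Conversion}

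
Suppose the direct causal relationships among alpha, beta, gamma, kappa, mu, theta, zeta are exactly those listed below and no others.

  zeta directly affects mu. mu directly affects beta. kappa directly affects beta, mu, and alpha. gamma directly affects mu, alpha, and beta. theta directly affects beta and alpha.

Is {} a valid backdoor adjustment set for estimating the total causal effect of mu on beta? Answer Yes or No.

No

Backdoor paths from mu to beta (paths whose first edge points into mu):
  P1: mu <- kappa -> alpha <- gamma -> beta
  P2: mu <- kappa -> alpha <- theta -> beta
  P3: mu <- kappa -> beta
  P4: mu <- gamma -> alpha <- kappa -> beta
  P5: mu <- gamma -> alpha <- theta -> beta
  P6: mu <- gamma -> beta
Condition 1 (no descendant of mu in the set): holds — descendants of mu are {beta}; none are in {}.
Condition 2 (every backdoor path blocked by {}):
  P1: blocked at collider alpha (neither it nor any descendant is in the conditioning set).
  P2: blocked at collider alpha (neither it nor any descendant is in the conditioning set).
  P3: open — no interior node is in the conditioning set.
  P4: blocked at collider alpha (neither it nor any descendant is in the conditioning set).
  P5: blocked at collider alpha (neither it nor any descendant is in the conditioning set).
  P6: open — no interior node is in the conditioning set.
{} does not satisfy the backdoor criterion.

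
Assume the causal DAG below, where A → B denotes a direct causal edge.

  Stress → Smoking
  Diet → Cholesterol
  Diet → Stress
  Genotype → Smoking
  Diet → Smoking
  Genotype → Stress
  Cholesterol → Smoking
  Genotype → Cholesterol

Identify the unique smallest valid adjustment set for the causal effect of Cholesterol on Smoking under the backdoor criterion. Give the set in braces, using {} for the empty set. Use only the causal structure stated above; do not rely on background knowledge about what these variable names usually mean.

{Diet, Genotype}

Variables eligible for adjustment (non-descendants of Cholesterol, excluding Cholesterol and Smoking): {Diet, Genotype, Stress}.
Backdoor paths from Cholesterol to Smoking:
  P1: Cholesterol <- Genotype -> Stress <- Diet -> Smoking
  P2: Cholesterol <- Genotype -> Stress -> Smoking
  P3: Cholesterol <- Genotype -> Smoking
  P4: Cholesterol <- Diet -> Stress <- Genotype -> Smoking
  P5: Cholesterol <- Diet -> Stress -> Smoking
  P6: Cholesterol <- Diet -> Smoking
The empty set is not sufficient: P2 (Cholesterol <- Genotype -> Stress -> Smoking) has no collider blocking it and no conditioned non-collider, so it is open.
Try {Diet, Genotype}:
  P1: blocked at fork node Genotype ∈ conditioning set.
  P2: blocked at fork node Genotype ∈ conditioning set.
  P3: blocked at fork node Genotype ∈ conditioning set.
  P4: blocked at fork node Diet ∈ conditioning set.
  P5: blocked at fork node Diet ∈ conditioning set.
  P6: blocked at fork node Diet ∈ conditioning set.
{Diet, Genotype} contains no descendant of Cholesterol and blocks every backdoor path.
Every element of {Diet, Genotype} is needed (dropping Diet leaves P5 open; dropping Genotype leaves P2 open), so no proper subset is valid.
Among all size-2 subsets of the eligible variables, only {Diet, Genotype} blocks every backdoor path, so it is the unique smallest valid adjustment set.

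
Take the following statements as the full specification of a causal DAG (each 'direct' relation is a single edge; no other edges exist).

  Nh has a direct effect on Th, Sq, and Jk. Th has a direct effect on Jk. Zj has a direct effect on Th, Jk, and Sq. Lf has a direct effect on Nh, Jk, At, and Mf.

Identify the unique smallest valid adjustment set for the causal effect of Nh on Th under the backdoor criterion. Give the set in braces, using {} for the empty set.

Variables eligible for adjustment (non-descendants of Nh, excluding Nh and Th): {At, Lf, Mf, Zj}.
Backdoor paths from Nh to Th:
  P1: Nh <- Lf -> Jk <- Zj -> Th
  P2: Nh <- Lf -> Jk <- Th
Each backdoor path contains an unconditioned collider, so every path is already blocked with the empty conditioning set:
  P1: blocked at collider Jk (neither it nor any descendant is in the conditioning set).
  P2: blocked at collider Jk (neither it nor any descendant is in the conditioning set).
The empty set is therefore the unique smallest valid set.

{}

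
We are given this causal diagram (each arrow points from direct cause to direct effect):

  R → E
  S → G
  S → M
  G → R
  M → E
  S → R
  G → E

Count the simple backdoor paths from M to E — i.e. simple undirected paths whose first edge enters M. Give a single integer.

A backdoor path from M to E is any simple undirected path whose first edge points into M (i.e. leaves M via a parent).
Parents of M: {S}.
Enumerating:
  P1: M <- S -> G -> R -> E
  P2: M <- S -> G -> E
  P3: M <- S -> R <- G -> E
  P4: M <- S -> R -> E
That exhausts the simple backdoor paths. Count: 4.

4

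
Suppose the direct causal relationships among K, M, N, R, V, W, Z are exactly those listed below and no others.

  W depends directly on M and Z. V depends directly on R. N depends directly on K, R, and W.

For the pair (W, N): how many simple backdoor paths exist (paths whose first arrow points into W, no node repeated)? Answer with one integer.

0

A backdoor path from W to N is any simple undirected path whose first edge points into W (i.e. leaves W via a parent).
Parents of W: {M, Z}.
No simple path from any parent of W reaches N without revisiting W, so there are no backdoor paths.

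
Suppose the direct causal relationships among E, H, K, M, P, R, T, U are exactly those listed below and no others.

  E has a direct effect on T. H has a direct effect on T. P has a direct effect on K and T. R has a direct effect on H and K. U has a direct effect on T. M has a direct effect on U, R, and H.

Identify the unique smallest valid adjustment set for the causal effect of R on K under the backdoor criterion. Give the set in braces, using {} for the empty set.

Variables eligible for adjustment (non-descendants of R, excluding R and K): {E, M, P, U}.
Backdoor paths from R to K:
  P1: R <- M -> U -> T <- P -> K
  P2: R <- M -> H -> T <- P -> K
Each backdoor path contains an unconditioned collider, so every path is already blocked with the empty conditioning set:
  P1: blocked at collider T (neither it nor any descendant is in the conditioning set).
  P2: blocked at collider T (neither it nor any descendant is in the conditioning set).
The empty set is therefore the unique smallest valid set.

{}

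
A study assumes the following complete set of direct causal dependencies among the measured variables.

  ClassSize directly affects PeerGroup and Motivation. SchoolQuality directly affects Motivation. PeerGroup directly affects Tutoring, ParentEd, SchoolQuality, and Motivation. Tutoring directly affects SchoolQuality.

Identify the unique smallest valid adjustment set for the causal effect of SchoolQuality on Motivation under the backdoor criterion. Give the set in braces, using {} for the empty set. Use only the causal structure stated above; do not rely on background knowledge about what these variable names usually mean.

{PeerGroup}

Variables eligible for adjustment (non-descendants of SchoolQuality, excluding SchoolQuality and Motivation): {ClassSize, ParentEd, PeerGroup, Tutoring}.
Backdoor paths from SchoolQuality to Motivation:
  P1: SchoolQuality <- PeerGroup <- ClassSize -> Motivation
  P2: SchoolQuality <- PeerGroup -> Motivation
  P3: SchoolQuality <- Tutoring <- PeerGroup <- ClassSize -> Motivation
  P4: SchoolQuality <- Tutoring <- PeerGroup -> Motivation
The empty set is not sufficient: P1 (SchoolQuality <- PeerGroup <- ClassSize -> Motivation) has no collider blocking it and no conditioned non-collider, so it is open.
Try {PeerGroup}:
  P1: blocked at chain node PeerGroup ∈ conditioning set.
  P2: blocked at fork node PeerGroup ∈ conditioning set.
  P3: blocked at chain node PeerGroup ∈ conditioning set.
  P4: blocked at fork node PeerGroup ∈ conditioning set.
{PeerGroup} contains no descendant of SchoolQuality and blocks every backdoor path.
No other singleton works — e.g. {ClassSize} leaves P2 open — so {PeerGroup} is the unique smallest valid adjustment set.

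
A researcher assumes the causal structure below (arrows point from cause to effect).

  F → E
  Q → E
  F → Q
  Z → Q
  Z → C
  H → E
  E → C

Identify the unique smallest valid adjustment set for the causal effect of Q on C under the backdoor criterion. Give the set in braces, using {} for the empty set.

Variables eligible for adjustment (non-descendants of Q, excluding Q and C): {F, H, Z}.
Backdoor paths from Q to C:
  P1: Q <- Z -> C
  P2: Q <- F -> E -> C
The empty set is not sufficient: P1 (Q <- Z -> C) has no collider blocking it and no conditioned non-collider, so it is open.
Try {F, Z}:
  P1: blocked at fork node Z ∈ conditioning set.
  P2: blocked at fork node F ∈ conditioning set.
{F, Z} contains no descendant of Q and blocks every backdoor path.
Every element of {F, Z} is needed (dropping F leaves P2 open; dropping Z leaves P1 open), so no proper subset is valid.
Among all size-2 subsets of the eligible variables, only {F, Z} blocks every backdoor path, so it is the unique smallest valid adjustment set.

{F, Z}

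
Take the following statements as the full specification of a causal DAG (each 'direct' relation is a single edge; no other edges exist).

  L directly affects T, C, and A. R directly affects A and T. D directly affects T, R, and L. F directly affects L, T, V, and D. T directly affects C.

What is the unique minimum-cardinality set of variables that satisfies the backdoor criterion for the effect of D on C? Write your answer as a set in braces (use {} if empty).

{F}

Variables eligible for adjustment (non-descendants of D, excluding D and C): {F, V}.
Backdoor paths from D to C:
  P1: D <- F -> L -> T -> C
  P2: D <- F -> L -> A <- R -> T -> C
  P3: D <- F -> L -> C
  P4: D <- F -> T <- R -> A <- L -> C
  P5: D <- F -> T <- L -> C
  P6: D <- F -> T -> C
The empty set is not sufficient: P1 (D <- F -> L -> T -> C) has no collider blocking it and no conditioned non-collider, so it is open.
Try {F}:
  P1: blocked at fork node F ∈ conditioning set.
  P2: blocked at fork node F ∈ conditioning set.
  P3: blocked at fork node F ∈ conditioning set.
  P4: blocked at fork node F ∈ conditioning set.
  P5: blocked at fork node F ∈ conditioning set.
  P6: blocked at fork node F ∈ conditioning set.
{F} contains no descendant of D and blocks every backdoor path.
No other singleton works — e.g. {V} leaves P1 open — so {F} is the unique smallest valid adjustment set.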